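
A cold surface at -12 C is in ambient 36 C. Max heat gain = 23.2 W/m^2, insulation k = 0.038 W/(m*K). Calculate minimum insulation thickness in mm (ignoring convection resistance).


dT = 36 - (-12) = 48 K
thickness = k * dT / q_max * 1000
thickness = 0.038 * 48 / 23.2 * 1000
thickness = 78.6 mm

78.6


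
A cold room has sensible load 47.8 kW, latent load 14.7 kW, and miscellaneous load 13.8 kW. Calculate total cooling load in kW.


Q_total = Q_s + Q_l + Q_misc
Q_total = 47.8 + 14.7 + 13.8
Q_total = 76.3 kW

76.3


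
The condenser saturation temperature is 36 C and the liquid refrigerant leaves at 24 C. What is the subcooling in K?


Subcooling = T_cond - T_liquid
Subcooling = 36 - 24
Subcooling = 12 K

12


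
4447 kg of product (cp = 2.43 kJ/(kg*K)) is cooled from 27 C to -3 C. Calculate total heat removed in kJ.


dT = 27 - (-3) = 30 K
Q = m * cp * dT = 4447 * 2.43 * 30
Q = 324186 kJ

324186


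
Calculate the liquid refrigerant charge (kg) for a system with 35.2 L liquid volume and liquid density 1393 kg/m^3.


Charge = V * rho / 1000
Charge = 35.2 * 1393 / 1000
Charge = 49.03 kg

49.03


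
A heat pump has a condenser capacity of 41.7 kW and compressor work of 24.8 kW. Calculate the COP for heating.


COP_hp = Q_cond / W
COP_hp = 41.7 / 24.8
COP_hp = 1.681

1.681


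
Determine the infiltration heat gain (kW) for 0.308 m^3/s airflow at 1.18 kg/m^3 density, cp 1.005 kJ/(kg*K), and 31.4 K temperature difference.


Q = V_dot * rho * cp * dT
Q = 0.308 * 1.18 * 1.005 * 31.4
Q = 11.469 kW

11.469


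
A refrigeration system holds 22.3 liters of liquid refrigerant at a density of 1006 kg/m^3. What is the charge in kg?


Charge = V * rho / 1000
Charge = 22.3 * 1006 / 1000
Charge = 22.43 kg

22.43


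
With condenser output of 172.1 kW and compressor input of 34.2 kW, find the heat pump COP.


COP_hp = Q_cond / W
COP_hp = 172.1 / 34.2
COP_hp = 5.032

5.032


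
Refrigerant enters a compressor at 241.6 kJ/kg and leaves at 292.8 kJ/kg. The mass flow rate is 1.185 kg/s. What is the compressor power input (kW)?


dh = 292.8 - 241.6 = 51.2 kJ/kg
W = m_dot * dh = 1.185 * 51.2 = 60.67 kW

60.67


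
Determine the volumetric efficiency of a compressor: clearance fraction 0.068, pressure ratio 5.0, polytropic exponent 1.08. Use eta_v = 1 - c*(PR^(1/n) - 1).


PR^(1/n) = 5.0^(1/1.08) = 4.43807307
eta_v = 1 - 0.068 * (4.43807307 - 1)
eta_v = 0.7662

0.7662


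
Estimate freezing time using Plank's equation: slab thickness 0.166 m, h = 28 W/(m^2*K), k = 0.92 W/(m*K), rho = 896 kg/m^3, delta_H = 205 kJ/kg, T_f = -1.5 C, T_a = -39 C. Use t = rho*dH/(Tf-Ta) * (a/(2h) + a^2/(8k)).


dT = -1.5 - (-39) = 37.5 K
term1 = a/(2h) = 0.166/(2*28) = 0.002964285714
term2 = a^2/(8k) = 0.166^2/(8*0.92) = 0.003744021739
t = rho*dH*1000/dT * (term1 + term2)
t = 896*205*1000/37.5 * (0.002964285714 + 0.003744021739)
t = 32858 s

32858


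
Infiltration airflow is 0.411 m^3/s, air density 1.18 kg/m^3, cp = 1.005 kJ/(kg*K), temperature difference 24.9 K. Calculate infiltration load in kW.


Q = V_dot * rho * cp * dT
Q = 0.411 * 1.18 * 1.005 * 24.9
Q = 12.136 kW

12.136


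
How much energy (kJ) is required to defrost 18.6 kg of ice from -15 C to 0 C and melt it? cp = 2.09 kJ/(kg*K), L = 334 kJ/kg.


Sensible heat = cp * dT = 2.09 * 15 = 31.35 kJ/kg
Total per kg = 31.35 + 334 = 365.35 kJ/kg
Q = m * total = 18.6 * 365.35
Q = 6795.5 kJ

6795.5


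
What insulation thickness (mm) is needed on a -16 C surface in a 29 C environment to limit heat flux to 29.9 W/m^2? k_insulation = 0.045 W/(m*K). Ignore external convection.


dT = 29 - (-16) = 45 K
thickness = k * dT / q_max * 1000
thickness = 0.045 * 45 / 29.9 * 1000
thickness = 67.7 mm

67.7


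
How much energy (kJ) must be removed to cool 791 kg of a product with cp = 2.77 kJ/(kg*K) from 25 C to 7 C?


dT = 25 - (7) = 18 K
Q = m * cp * dT = 791 * 2.77 * 18
Q = 39439 kJ

39439


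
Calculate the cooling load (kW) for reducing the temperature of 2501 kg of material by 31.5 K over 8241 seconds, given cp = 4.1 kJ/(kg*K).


Q = m * cp * dT / t
Q = 2501 * 4.1 * 31.5 / 8241
Q = 39.195 kW

39.195


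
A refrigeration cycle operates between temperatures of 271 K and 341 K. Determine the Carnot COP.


dT = 341 - 271 = 70 K
COP_carnot = T_cold / dT = 271 / 70
COP_carnot = 3.871

3.871


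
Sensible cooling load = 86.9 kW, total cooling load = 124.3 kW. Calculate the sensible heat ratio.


SHR = Q_sensible / Q_total
SHR = 86.9 / 124.3
SHR = 0.699

0.699


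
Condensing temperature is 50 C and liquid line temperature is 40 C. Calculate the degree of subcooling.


Subcooling = T_cond - T_liquid
Subcooling = 50 - 40
Subcooling = 10 K

10


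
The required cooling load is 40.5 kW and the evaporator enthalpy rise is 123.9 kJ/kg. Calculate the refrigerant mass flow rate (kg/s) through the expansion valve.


m_dot = Q / dh
m_dot = 40.5 / 123.9
m_dot = 0.3269 kg/s

0.3269


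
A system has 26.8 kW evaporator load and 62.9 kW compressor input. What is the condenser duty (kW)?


Q_cond = Q_evap + W
Q_cond = 26.8 + 62.9
Q_cond = 89.7 kW

89.7


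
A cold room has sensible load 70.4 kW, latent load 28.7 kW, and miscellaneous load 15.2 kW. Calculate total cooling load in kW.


Q_total = Q_s + Q_l + Q_misc
Q_total = 70.4 + 28.7 + 15.2
Q_total = 114.3 kW

114.3


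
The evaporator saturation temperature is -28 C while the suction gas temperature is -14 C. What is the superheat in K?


Superheat = T_suction - T_evap
Superheat = -14 - (-28)
Superheat = 14 K

14


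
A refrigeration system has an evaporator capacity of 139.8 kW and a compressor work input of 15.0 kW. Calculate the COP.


COP = Q_evap / W
COP = 139.8 / 15.0
COP = 9.32

9.32


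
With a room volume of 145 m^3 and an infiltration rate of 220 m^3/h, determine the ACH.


ACH = flow / volume
ACH = 220 / 145
ACH = 1.517

1.517


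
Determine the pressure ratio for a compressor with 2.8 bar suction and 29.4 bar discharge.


PR = P_high / P_low
PR = 29.4 / 2.8
PR = 10.5

10.5


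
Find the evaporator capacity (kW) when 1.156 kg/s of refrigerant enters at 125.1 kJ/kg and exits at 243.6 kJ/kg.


dh = 243.6 - 125.1 = 118.5 kJ/kg
Q_evap = m_dot * dh = 1.156 * 118.5
Q_evap = 136.99 kW

136.99


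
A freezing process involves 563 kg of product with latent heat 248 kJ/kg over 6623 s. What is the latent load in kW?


Q_lat = m * h_fg / t
Q_lat = 563 * 248 / 6623
Q_lat = 21.08 kW

21.08


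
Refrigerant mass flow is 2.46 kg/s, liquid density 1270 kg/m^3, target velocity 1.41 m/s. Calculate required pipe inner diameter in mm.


A = m_dot / (rho * v) = 2.46 / (1270 * 1.41) = 0.00137376445 m^2
d = sqrt(4*A/pi) * 1000
d = 41.8 mm

41.8


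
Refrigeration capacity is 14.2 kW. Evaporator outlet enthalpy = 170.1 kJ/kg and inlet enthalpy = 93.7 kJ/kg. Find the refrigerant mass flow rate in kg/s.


dh = 170.1 - 93.7 = 76.4 kJ/kg
m_dot = Q / dh = 14.2 / 76.4 = 0.1859 kg/s

0.1859


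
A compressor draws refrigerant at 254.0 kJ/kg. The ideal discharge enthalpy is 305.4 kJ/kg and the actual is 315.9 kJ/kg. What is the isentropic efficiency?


dh_ideal = 305.4 - 254.0 = 51.4 kJ/kg
dh_actual = 315.9 - 254.0 = 61.9 kJ/kg
eta_s = dh_ideal / dh_actual = 51.4 / 61.9
eta_s = 0.8304

0.8304


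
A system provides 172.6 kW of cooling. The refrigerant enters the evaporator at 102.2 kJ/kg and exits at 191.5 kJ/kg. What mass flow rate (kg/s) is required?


dh = 191.5 - 102.2 = 89.3 kJ/kg
m_dot = Q / dh = 172.6 / 89.3 = 1.9328 kg/s

1.9328


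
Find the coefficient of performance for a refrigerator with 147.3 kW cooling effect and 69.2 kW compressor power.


COP = Q_evap / W
COP = 147.3 / 69.2
COP = 2.129

2.129


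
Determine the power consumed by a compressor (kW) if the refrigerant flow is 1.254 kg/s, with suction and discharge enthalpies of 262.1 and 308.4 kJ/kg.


dh = 308.4 - 262.1 = 46.3 kJ/kg
W = m_dot * dh = 1.254 * 46.3 = 58.06 kW

58.06


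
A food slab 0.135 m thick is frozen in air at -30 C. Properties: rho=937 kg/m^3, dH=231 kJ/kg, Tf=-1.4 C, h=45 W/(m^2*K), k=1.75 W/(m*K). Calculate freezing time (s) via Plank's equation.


dT = -1.4 - (-30) = 28.6 K
term1 = a/(2h) = 0.135/(2*45) = 0.0015
term2 = a^2/(8k) = 0.135^2/(8*1.75) = 0.001301785714
t = rho*dH*1000/dT * (term1 + term2)
t = 937*231*1000/28.6 * (0.0015 + 0.001301785714)
t = 21204 s

21204


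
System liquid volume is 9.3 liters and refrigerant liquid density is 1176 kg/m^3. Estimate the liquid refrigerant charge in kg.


Charge = V * rho / 1000
Charge = 9.3 * 1176 / 1000
Charge = 10.94 kg

10.94


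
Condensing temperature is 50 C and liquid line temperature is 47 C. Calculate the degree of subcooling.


Subcooling = T_cond - T_liquid
Subcooling = 50 - 47
Subcooling = 3 K

3


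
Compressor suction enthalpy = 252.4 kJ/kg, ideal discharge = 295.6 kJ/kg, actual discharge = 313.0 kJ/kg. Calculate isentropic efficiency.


dh_ideal = 295.6 - 252.4 = 43.2 kJ/kg
dh_actual = 313.0 - 252.4 = 60.6 kJ/kg
eta_s = dh_ideal / dh_actual = 43.2 / 60.6
eta_s = 0.7129

0.7129


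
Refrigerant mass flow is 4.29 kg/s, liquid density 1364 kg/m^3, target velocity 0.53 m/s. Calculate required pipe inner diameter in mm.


A = m_dot / (rho * v) = 4.29 / (1364 * 0.53) = 0.005934266586 m^2
d = sqrt(4*A/pi) * 1000
d = 86.9 mm

86.9


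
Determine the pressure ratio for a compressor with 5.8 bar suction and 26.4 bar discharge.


PR = P_high / P_low
PR = 26.4 / 5.8
PR = 4.552

4.552


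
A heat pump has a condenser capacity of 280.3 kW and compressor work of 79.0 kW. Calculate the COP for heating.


COP_hp = Q_cond / W
COP_hp = 280.3 / 79.0
COP_hp = 3.548

3.548


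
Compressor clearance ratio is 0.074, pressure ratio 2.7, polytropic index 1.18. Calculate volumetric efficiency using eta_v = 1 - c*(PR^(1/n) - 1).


PR^(1/n) = 2.7^(1/1.18) = 2.32039816
eta_v = 1 - 0.074 * (2.32039816 - 1)
eta_v = 0.9023

0.9023


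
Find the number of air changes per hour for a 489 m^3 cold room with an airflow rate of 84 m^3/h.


ACH = flow / volume
ACH = 84 / 489
ACH = 0.172

0.172


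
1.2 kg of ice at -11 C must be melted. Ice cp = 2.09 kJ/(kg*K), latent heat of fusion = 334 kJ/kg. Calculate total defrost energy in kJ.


Sensible heat = cp * dT = 2.09 * 11 = 22.99 kJ/kg
Total per kg = 22.99 + 334 = 356.99 kJ/kg
Q = m * total = 1.2 * 356.99
Q = 428.4 kJ

428.4


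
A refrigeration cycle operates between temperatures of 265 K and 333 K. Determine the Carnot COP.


dT = 333 - 265 = 68 K
COP_carnot = T_cold / dT = 265 / 68
COP_carnot = 3.897

3.897


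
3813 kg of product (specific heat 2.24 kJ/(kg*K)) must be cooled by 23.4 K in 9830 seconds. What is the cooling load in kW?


Q = m * cp * dT / t
Q = 3813 * 2.24 * 23.4 / 9830
Q = 20.332 kW

20.332


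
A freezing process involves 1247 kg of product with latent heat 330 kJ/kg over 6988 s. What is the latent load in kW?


Q_lat = m * h_fg / t
Q_lat = 1247 * 330 / 6988
Q_lat = 58.89 kW

58.89


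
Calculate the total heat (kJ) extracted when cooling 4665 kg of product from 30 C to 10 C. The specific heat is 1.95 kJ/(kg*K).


dT = 30 - (10) = 20 K
Q = m * cp * dT = 4665 * 1.95 * 20
Q = 181935 kJ

181935


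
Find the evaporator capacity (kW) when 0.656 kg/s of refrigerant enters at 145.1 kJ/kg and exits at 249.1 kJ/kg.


dh = 249.1 - 145.1 = 104.0 kJ/kg
Q_evap = m_dot * dh = 0.656 * 104.0
Q_evap = 68.22 kW

68.22


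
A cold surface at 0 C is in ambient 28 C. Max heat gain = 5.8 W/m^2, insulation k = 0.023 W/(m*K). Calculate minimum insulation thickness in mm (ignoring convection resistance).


dT = 28 - (0) = 28 K
thickness = k * dT / q_max * 1000
thickness = 0.023 * 28 / 5.8 * 1000
thickness = 111.0 mm

111.0


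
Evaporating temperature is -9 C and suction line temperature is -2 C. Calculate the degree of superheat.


Superheat = T_suction - T_evap
Superheat = -2 - (-9)
Superheat = 7 K

7


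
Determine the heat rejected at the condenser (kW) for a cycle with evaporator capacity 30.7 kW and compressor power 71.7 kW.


Q_cond = Q_evap + W
Q_cond = 30.7 + 71.7
Q_cond = 102.4 kW

102.4


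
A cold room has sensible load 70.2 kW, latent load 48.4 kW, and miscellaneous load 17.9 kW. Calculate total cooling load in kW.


Q_total = Q_s + Q_l + Q_misc
Q_total = 70.2 + 48.4 + 17.9
Q_total = 136.5 kW

136.5


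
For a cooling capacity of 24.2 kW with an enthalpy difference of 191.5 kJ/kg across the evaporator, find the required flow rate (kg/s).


m_dot = Q / dh
m_dot = 24.2 / 191.5
m_dot = 0.1264 kg/s

0.1264


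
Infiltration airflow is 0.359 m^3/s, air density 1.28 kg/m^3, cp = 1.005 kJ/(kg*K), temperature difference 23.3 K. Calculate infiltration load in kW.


Q = V_dot * rho * cp * dT
Q = 0.359 * 1.28 * 1.005 * 23.3
Q = 10.76 kW

10.76


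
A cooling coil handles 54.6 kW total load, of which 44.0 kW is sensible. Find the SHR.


SHR = Q_sensible / Q_total
SHR = 44.0 / 54.6
SHR = 0.806

0.806


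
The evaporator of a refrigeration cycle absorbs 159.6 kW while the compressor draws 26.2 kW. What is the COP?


COP = Q_evap / W
COP = 159.6 / 26.2
COP = 6.092

6.092


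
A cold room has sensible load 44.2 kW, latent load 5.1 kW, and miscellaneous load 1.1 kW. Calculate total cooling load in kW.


Q_total = Q_s + Q_l + Q_misc
Q_total = 44.2 + 5.1 + 1.1
Q_total = 50.4 kW

50.4


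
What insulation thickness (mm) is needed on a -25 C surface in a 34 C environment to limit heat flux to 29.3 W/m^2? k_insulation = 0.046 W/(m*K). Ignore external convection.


dT = 34 - (-25) = 59 K
thickness = k * dT / q_max * 1000
thickness = 0.046 * 59 / 29.3 * 1000
thickness = 92.6 mm

92.6


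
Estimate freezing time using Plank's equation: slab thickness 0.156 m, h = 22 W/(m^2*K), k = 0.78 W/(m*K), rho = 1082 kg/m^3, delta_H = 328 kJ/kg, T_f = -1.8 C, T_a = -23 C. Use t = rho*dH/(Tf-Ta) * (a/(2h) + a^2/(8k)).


dT = -1.8 - (-23) = 21.2 K
term1 = a/(2h) = 0.156/(2*22) = 0.003545454545
term2 = a^2/(8k) = 0.156^2/(8*0.78) = 0.0039
t = rho*dH*1000/dT * (term1 + term2)
t = 1082*328*1000/21.2 * (0.003545454545 + 0.0039)
t = 124640 s

124640


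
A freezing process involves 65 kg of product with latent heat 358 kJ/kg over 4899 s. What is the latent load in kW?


Q_lat = m * h_fg / t
Q_lat = 65 * 358 / 4899
Q_lat = 4.75 kW

4.75


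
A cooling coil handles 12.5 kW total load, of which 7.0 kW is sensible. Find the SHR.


SHR = Q_sensible / Q_total
SHR = 7.0 / 12.5
SHR = 0.56

0.56


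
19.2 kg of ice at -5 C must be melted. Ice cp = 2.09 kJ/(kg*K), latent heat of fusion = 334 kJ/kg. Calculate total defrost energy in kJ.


Sensible heat = cp * dT = 2.09 * 5 = 10.45 kJ/kg
Total per kg = 10.45 + 334 = 344.45 kJ/kg
Q = m * total = 19.2 * 344.45
Q = 6613.4 kJ

6613.4


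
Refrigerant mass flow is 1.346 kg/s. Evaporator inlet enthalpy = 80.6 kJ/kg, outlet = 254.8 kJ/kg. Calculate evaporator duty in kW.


dh = 254.8 - 80.6 = 174.2 kJ/kg
Q_evap = m_dot * dh = 1.346 * 174.2
Q_evap = 234.47 kW

234.47


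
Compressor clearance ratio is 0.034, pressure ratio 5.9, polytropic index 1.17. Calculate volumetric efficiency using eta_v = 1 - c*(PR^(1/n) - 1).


PR^(1/n) = 5.9^(1/1.17) = 4.55877201
eta_v = 1 - 0.034 * (4.55877201 - 1)
eta_v = 0.879

0.879


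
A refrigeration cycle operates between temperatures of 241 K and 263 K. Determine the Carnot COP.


dT = 263 - 241 = 22 K
COP_carnot = T_cold / dT = 241 / 22
COP_carnot = 10.955

10.955


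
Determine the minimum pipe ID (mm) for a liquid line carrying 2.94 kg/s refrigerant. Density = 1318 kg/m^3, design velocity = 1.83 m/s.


A = m_dot / (rho * v) = 2.94 / (1318 * 1.83) = 0.001218935794 m^2
d = sqrt(4*A/pi) * 1000
d = 39.4 mm

39.4


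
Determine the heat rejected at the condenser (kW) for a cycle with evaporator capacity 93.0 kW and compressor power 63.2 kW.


Q_cond = Q_evap + W
Q_cond = 93.0 + 63.2
Q_cond = 156.2 kW

156.2


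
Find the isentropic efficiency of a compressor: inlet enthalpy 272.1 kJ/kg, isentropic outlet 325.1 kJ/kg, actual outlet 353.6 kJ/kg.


dh_ideal = 325.1 - 272.1 = 53.0 kJ/kg
dh_actual = 353.6 - 272.1 = 81.5 kJ/kg
eta_s = dh_ideal / dh_actual = 53.0 / 81.5
eta_s = 0.6503

0.6503


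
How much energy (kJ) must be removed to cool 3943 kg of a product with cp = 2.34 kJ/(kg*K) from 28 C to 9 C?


dT = 28 - (9) = 19 K
Q = m * cp * dT = 3943 * 2.34 * 19
Q = 175306 kJ

175306


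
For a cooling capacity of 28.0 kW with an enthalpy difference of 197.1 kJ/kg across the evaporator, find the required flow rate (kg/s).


m_dot = Q / dh
m_dot = 28.0 / 197.1
m_dot = 0.1421 kg/s

0.1421


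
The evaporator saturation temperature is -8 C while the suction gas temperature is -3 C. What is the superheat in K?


Superheat = T_suction - T_evap
Superheat = -3 - (-8)
Superheat = 5 K

5


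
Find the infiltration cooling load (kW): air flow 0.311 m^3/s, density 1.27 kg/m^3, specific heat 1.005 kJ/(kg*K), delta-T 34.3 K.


Q = V_dot * rho * cp * dT
Q = 0.311 * 1.27 * 1.005 * 34.3
Q = 13.615 kW

13.615


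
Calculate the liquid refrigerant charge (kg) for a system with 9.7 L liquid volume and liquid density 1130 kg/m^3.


Charge = V * rho / 1000
Charge = 9.7 * 1130 / 1000
Charge = 10.96 kg

10.96


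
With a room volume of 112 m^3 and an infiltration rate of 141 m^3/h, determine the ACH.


ACH = flow / volume
ACH = 141 / 112
ACH = 1.259

1.259


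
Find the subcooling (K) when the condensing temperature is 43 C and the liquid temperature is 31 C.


Subcooling = T_cond - T_liquid
Subcooling = 43 - 31
Subcooling = 12 K

12


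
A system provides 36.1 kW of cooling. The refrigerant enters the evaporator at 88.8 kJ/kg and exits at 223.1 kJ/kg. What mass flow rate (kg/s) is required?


dh = 223.1 - 88.8 = 134.3 kJ/kg
m_dot = Q / dh = 36.1 / 134.3 = 0.2688 kg/s

0.2688


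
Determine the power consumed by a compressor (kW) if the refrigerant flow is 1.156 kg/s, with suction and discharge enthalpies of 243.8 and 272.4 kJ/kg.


dh = 272.4 - 243.8 = 28.6 kJ/kg
W = m_dot * dh = 1.156 * 28.6 = 33.06 kW

33.06


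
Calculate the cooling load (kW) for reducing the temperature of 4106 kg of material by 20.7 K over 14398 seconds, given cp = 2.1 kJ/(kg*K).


Q = m * cp * dT / t
Q = 4106 * 2.1 * 20.7 / 14398
Q = 12.397 kW

12.397


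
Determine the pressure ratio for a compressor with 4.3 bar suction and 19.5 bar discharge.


PR = P_high / P_low
PR = 19.5 / 4.3
PR = 4.535

4.535


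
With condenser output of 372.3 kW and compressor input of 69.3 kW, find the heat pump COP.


COP_hp = Q_cond / W
COP_hp = 372.3 / 69.3
COP_hp = 5.372

5.372


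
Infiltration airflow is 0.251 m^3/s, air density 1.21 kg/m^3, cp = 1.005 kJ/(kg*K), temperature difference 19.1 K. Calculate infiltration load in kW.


Q = V_dot * rho * cp * dT
Q = 0.251 * 1.21 * 1.005 * 19.1
Q = 5.83 kW

5.83


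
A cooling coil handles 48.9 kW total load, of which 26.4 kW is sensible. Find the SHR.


SHR = Q_sensible / Q_total
SHR = 26.4 / 48.9
SHR = 0.54

0.54


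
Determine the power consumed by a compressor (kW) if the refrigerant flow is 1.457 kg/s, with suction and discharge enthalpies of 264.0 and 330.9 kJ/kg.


dh = 330.9 - 264.0 = 66.9 kJ/kg
W = m_dot * dh = 1.457 * 66.9 = 97.47 kW

97.47


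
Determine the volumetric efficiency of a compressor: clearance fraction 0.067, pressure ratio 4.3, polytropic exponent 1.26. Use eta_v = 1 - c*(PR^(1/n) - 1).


PR^(1/n) = 4.3^(1/1.26) = 3.18238517
eta_v = 1 - 0.067 * (3.18238517 - 1)
eta_v = 0.8538

0.8538


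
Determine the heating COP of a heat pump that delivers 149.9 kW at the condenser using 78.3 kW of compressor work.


COP_hp = Q_cond / W
COP_hp = 149.9 / 78.3
COP_hp = 1.914

1.914


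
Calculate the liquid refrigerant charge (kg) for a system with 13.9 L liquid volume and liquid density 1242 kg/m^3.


Charge = V * rho / 1000
Charge = 13.9 * 1242 / 1000
Charge = 17.26 kg

17.26


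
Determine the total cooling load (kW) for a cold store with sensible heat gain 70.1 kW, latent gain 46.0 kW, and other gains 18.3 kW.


Q_total = Q_s + Q_l + Q_misc
Q_total = 70.1 + 46.0 + 18.3
Q_total = 134.4 kW

134.4


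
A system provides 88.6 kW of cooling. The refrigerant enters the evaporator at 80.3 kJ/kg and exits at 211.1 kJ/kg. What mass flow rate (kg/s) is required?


dh = 211.1 - 80.3 = 130.8 kJ/kg
m_dot = Q / dh = 88.6 / 130.8 = 0.6774 kg/s

0.6774


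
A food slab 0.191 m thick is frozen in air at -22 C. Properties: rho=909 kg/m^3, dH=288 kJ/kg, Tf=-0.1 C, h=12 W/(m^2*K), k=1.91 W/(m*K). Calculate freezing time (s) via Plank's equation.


dT = -0.1 - (-22) = 21.9 K
term1 = a/(2h) = 0.191/(2*12) = 0.007958333333
term2 = a^2/(8k) = 0.191^2/(8*1.91) = 0.0023875
t = rho*dH*1000/dT * (term1 + term2)
t = 909*288*1000/21.9 * (0.007958333333 + 0.0023875)
t = 123674 s

123674


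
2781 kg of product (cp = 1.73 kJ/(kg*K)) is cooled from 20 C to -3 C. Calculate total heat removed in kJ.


dT = 20 - (-3) = 23 K
Q = m * cp * dT = 2781 * 1.73 * 23
Q = 110656 kJ

110656


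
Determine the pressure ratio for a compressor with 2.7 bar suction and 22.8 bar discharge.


PR = P_high / P_low
PR = 22.8 / 2.7
PR = 8.444

8.444


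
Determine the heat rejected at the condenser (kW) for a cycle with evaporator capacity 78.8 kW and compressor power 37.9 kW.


Q_cond = Q_evap + W
Q_cond = 78.8 + 37.9
Q_cond = 116.7 kW

116.7


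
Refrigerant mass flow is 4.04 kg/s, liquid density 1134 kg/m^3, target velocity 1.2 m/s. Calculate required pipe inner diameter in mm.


A = m_dot / (rho * v) = 4.04 / (1134 * 1.2) = 0.002968841858 m^2
d = sqrt(4*A/pi) * 1000
d = 61.5 mm

61.5


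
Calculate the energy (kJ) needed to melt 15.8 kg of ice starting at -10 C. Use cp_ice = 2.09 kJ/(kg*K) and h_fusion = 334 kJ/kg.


Sensible heat = cp * dT = 2.09 * 10 = 20.9 kJ/kg
Total per kg = 20.9 + 334 = 354.9 kJ/kg
Q = m * total = 15.8 * 354.9
Q = 5607.4 kJ

5607.4


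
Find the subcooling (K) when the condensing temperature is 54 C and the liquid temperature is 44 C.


Subcooling = T_cond - T_liquid
Subcooling = 54 - 44
Subcooling = 10 K

10


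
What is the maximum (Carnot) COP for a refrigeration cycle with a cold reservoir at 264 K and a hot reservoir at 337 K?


dT = 337 - 264 = 73 K
COP_carnot = T_cold / dT = 264 / 73
COP_carnot = 3.616

3.616


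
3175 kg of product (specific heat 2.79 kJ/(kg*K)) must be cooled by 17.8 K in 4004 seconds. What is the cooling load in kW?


Q = m * cp * dT / t
Q = 3175 * 2.79 * 17.8 / 4004
Q = 39.38 kW

39.38


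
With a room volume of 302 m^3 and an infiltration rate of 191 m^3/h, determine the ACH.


ACH = flow / volume
ACH = 191 / 302
ACH = 0.632

0.632


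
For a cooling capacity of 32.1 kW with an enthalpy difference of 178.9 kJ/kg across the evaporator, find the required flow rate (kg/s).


m_dot = Q / dh
m_dot = 32.1 / 178.9
m_dot = 0.1794 kg/s

0.1794


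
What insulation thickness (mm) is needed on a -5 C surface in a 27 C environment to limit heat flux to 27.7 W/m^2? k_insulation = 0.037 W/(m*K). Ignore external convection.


dT = 27 - (-5) = 32 K
thickness = k * dT / q_max * 1000
thickness = 0.037 * 32 / 27.7 * 1000
thickness = 42.7 mm

42.7


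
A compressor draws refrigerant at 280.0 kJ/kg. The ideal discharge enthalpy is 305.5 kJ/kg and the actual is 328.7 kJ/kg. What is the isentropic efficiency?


dh_ideal = 305.5 - 280.0 = 25.5 kJ/kg
dh_actual = 328.7 - 280.0 = 48.7 kJ/kg
eta_s = dh_ideal / dh_actual = 25.5 / 48.7
eta_s = 0.5236

0.5236


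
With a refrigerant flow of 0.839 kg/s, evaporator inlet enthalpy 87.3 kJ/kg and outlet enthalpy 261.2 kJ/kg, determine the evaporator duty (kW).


dh = 261.2 - 87.3 = 173.9 kJ/kg
Q_evap = m_dot * dh = 0.839 * 173.9
Q_evap = 145.9 kW

145.9


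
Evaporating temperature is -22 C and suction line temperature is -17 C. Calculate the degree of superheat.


Superheat = T_suction - T_evap
Superheat = -17 - (-22)
Superheat = 5 K

5


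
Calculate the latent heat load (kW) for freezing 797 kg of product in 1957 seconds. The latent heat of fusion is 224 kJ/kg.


Q_lat = m * h_fg / t
Q_lat = 797 * 224 / 1957
Q_lat = 91.23 kW

91.23


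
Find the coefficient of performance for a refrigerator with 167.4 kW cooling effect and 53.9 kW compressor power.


COP = Q_evap / W
COP = 167.4 / 53.9
COP = 3.106

3.106


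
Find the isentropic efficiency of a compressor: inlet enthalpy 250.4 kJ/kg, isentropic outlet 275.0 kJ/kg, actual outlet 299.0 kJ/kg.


dh_ideal = 275.0 - 250.4 = 24.6 kJ/kg
dh_actual = 299.0 - 250.4 = 48.6 kJ/kg
eta_s = dh_ideal / dh_actual = 24.6 / 48.6
eta_s = 0.5062

0.5062


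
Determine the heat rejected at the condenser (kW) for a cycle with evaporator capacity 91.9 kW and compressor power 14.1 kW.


Q_cond = Q_evap + W
Q_cond = 91.9 + 14.1
Q_cond = 106.0 kW

106.0


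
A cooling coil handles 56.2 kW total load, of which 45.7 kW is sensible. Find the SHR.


SHR = Q_sensible / Q_total
SHR = 45.7 / 56.2
SHR = 0.813

0.813


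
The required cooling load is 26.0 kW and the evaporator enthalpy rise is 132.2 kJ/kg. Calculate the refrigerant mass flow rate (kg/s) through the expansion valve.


m_dot = Q / dh
m_dot = 26.0 / 132.2
m_dot = 0.1967 kg/s

0.1967


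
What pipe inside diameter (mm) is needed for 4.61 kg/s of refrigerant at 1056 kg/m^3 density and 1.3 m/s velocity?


A = m_dot / (rho * v) = 4.61 / (1056 * 1.3) = 0.003358100233 m^2
d = sqrt(4*A/pi) * 1000
d = 65.4 mm

65.4


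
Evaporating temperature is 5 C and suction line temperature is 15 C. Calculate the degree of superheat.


Superheat = T_suction - T_evap
Superheat = 15 - (5)
Superheat = 10 K

10


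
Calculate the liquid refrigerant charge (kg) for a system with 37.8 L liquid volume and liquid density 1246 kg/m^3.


Charge = V * rho / 1000
Charge = 37.8 * 1246 / 1000
Charge = 47.1 kg

47.1


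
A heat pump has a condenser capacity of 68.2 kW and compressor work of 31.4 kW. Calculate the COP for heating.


COP_hp = Q_cond / W
COP_hp = 68.2 / 31.4
COP_hp = 2.172

2.172


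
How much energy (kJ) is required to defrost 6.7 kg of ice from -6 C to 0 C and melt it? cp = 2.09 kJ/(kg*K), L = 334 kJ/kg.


Sensible heat = cp * dT = 2.09 * 6 = 12.54 kJ/kg
Total per kg = 12.54 + 334 = 346.54 kJ/kg
Q = m * total = 6.7 * 346.54
Q = 2321.8 kJ

2321.8


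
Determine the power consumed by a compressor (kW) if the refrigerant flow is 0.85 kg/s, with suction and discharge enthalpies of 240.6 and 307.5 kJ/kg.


dh = 307.5 - 240.6 = 66.9 kJ/kg
W = m_dot * dh = 0.85 * 66.9 = 56.87 kW

56.87


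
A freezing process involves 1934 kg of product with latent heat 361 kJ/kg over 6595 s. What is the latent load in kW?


Q_lat = m * h_fg / t
Q_lat = 1934 * 361 / 6595
Q_lat = 105.86 kW

105.86


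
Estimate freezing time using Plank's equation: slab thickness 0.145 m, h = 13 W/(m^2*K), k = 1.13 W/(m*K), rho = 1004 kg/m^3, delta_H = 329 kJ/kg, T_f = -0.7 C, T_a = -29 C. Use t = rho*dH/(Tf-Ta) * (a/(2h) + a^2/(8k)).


dT = -0.7 - (-29) = 28.3 K
term1 = a/(2h) = 0.145/(2*13) = 0.005576923077
term2 = a^2/(8k) = 0.145^2/(8*1.13) = 0.002325774336
t = rho*dH*1000/dT * (term1 + term2)
t = 1004*329*1000/28.3 * (0.005576923077 + 0.002325774336)
t = 92240 s

92240


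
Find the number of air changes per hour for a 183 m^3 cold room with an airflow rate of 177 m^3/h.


ACH = flow / volume
ACH = 177 / 183
ACH = 0.967

0.967


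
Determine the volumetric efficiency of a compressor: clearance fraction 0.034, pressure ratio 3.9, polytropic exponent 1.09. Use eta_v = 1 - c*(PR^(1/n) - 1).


PR^(1/n) = 3.9^(1/1.09) = 3.48546806
eta_v = 1 - 0.034 * (3.48546806 - 1)
eta_v = 0.9155

0.9155


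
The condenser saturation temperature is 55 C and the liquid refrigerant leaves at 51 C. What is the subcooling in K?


Subcooling = T_cond - T_liquid
Subcooling = 55 - 51
Subcooling = 4 K

4


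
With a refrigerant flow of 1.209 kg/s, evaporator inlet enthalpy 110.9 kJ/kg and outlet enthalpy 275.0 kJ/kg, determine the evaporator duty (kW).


dh = 275.0 - 110.9 = 164.1 kJ/kg
Q_evap = m_dot * dh = 1.209 * 164.1
Q_evap = 198.4 kW

198.4


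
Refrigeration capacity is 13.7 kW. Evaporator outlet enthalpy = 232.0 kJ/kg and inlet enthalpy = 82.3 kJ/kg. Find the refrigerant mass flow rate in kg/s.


dh = 232.0 - 82.3 = 149.7 kJ/kg
m_dot = Q / dh = 13.7 / 149.7 = 0.0915 kg/s

0.0915


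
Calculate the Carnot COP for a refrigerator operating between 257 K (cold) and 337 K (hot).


dT = 337 - 257 = 80 K
COP_carnot = T_cold / dT = 257 / 80
COP_carnot = 3.213

3.213


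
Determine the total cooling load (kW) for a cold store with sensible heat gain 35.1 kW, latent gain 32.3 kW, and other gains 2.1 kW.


Q_total = Q_s + Q_l + Q_misc
Q_total = 35.1 + 32.3 + 2.1
Q_total = 69.5 kW

69.5


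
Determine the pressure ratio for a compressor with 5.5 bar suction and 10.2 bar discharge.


PR = P_high / P_low
PR = 10.2 / 5.5
PR = 1.855

1.855


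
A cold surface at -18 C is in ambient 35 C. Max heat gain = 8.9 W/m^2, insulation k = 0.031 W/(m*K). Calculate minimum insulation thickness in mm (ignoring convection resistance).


dT = 35 - (-18) = 53 K
thickness = k * dT / q_max * 1000
thickness = 0.031 * 53 / 8.9 * 1000
thickness = 184.6 mm

184.6


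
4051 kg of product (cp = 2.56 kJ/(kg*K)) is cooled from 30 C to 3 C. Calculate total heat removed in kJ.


dT = 30 - (3) = 27 K
Q = m * cp * dT = 4051 * 2.56 * 27
Q = 280005 kJ

280005


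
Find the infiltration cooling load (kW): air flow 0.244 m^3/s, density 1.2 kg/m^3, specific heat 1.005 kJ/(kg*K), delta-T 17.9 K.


Q = V_dot * rho * cp * dT
Q = 0.244 * 1.2 * 1.005 * 17.9
Q = 5.267 kW

5.267


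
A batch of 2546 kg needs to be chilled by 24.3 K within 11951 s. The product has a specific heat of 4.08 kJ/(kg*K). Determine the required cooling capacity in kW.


Q = m * cp * dT / t
Q = 2546 * 4.08 * 24.3 / 11951
Q = 21.121 kW

21.121


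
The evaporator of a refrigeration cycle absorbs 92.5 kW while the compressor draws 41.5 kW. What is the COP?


COP = Q_evap / W
COP = 92.5 / 41.5
COP = 2.229

2.229


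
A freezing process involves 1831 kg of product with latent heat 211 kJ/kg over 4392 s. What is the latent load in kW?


Q_lat = m * h_fg / t
Q_lat = 1831 * 211 / 4392
Q_lat = 87.96 kW

87.96


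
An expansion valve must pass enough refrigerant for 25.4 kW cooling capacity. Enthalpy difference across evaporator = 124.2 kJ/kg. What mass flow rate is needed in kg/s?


m_dot = Q / dh
m_dot = 25.4 / 124.2
m_dot = 0.2045 kg/s

0.2045


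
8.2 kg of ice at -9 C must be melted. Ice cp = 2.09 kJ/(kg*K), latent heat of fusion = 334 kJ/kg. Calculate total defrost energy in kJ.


Sensible heat = cp * dT = 2.09 * 9 = 18.81 kJ/kg
Total per kg = 18.81 + 334 = 352.81 kJ/kg
Q = m * total = 8.2 * 352.81
Q = 2893.0 kJ

2893.0


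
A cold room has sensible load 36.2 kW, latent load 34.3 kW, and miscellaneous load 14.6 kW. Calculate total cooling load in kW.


Q_total = Q_s + Q_l + Q_misc
Q_total = 36.2 + 34.3 + 14.6
Q_total = 85.1 kW

85.1


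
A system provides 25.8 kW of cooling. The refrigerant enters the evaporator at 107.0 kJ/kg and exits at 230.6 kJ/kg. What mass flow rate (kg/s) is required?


dh = 230.6 - 107.0 = 123.6 kJ/kg
m_dot = Q / dh = 25.8 / 123.6 = 0.2087 kg/s

0.2087


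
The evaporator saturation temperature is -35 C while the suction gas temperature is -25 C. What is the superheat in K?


Superheat = T_suction - T_evap
Superheat = -25 - (-35)
Superheat = 10 K

10


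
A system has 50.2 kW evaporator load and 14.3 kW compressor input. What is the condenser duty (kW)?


Q_cond = Q_evap + W
Q_cond = 50.2 + 14.3
Q_cond = 64.5 kW

64.5


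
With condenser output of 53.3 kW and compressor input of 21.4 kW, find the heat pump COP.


COP_hp = Q_cond / W
COP_hp = 53.3 / 21.4
COP_hp = 2.491

2.491


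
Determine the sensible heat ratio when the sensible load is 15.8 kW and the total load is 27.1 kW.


SHR = Q_sensible / Q_total
SHR = 15.8 / 27.1
SHR = 0.583

0.583


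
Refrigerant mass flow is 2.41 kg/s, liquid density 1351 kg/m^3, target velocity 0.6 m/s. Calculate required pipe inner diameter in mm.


A = m_dot / (rho * v) = 2.41 / (1351 * 0.6) = 0.002973106341 m^2
d = sqrt(4*A/pi) * 1000
d = 61.5 mm

61.5


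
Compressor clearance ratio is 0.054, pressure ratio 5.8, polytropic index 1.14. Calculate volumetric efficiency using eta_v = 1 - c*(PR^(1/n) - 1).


PR^(1/n) = 5.8^(1/1.14) = 4.67383825
eta_v = 1 - 0.054 * (4.67383825 - 1)
eta_v = 0.8016

0.8016


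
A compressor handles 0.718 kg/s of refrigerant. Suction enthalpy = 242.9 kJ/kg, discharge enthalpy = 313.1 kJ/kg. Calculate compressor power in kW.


dh = 313.1 - 242.9 = 70.2 kJ/kg
W = m_dot * dh = 0.718 * 70.2 = 50.4 kW

50.4


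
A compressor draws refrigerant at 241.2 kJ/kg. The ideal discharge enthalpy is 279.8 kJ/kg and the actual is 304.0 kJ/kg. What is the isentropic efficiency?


dh_ideal = 279.8 - 241.2 = 38.6 kJ/kg
dh_actual = 304.0 - 241.2 = 62.8 kJ/kg
eta_s = dh_ideal / dh_actual = 38.6 / 62.8
eta_s = 0.6146

0.6146


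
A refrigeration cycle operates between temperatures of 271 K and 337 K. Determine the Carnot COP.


dT = 337 - 271 = 66 K
COP_carnot = T_cold / dT = 271 / 66
COP_carnot = 4.106

4.106


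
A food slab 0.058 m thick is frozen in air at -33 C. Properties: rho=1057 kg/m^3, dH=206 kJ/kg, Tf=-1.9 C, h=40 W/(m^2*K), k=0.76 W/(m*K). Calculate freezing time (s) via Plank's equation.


dT = -1.9 - (-33) = 31.1 K
term1 = a/(2h) = 0.058/(2*40) = 0.000725
term2 = a^2/(8k) = 0.058^2/(8*0.76) = 0.0005532894737
t = rho*dH*1000/dT * (term1 + term2)
t = 1057*206*1000/31.1 * (0.000725 + 0.0005532894737)
t = 8950 s

8950


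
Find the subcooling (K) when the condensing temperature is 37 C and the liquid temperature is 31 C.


Subcooling = T_cond - T_liquid
Subcooling = 37 - 31
Subcooling = 6 K

6


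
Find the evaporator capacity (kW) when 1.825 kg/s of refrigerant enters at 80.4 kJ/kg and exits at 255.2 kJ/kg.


dh = 255.2 - 80.4 = 174.8 kJ/kg
Q_evap = m_dot * dh = 1.825 * 174.8
Q_evap = 319.01 kW

319.01


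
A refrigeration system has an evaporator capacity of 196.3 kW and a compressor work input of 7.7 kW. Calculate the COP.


COP = Q_evap / W
COP = 196.3 / 7.7
COP = 25.494

25.494


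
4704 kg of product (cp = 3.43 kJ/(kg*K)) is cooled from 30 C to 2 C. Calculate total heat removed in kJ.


dT = 30 - (2) = 28 K
Q = m * cp * dT = 4704 * 3.43 * 28
Q = 451772 kJ

451772


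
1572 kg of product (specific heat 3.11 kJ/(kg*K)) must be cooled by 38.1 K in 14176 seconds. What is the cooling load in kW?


Q = m * cp * dT / t
Q = 1572 * 3.11 * 38.1 / 14176
Q = 13.14 kW

13.14


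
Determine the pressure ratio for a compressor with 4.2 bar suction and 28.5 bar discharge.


PR = P_high / P_low
PR = 28.5 / 4.2
PR = 6.786

6.786


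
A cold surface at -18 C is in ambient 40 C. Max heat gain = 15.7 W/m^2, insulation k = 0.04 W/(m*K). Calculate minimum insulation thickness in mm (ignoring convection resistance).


dT = 40 - (-18) = 58 K
thickness = k * dT / q_max * 1000
thickness = 0.04 * 58 / 15.7 * 1000
thickness = 147.8 mm

147.8


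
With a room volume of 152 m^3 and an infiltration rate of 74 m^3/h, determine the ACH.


ACH = flow / volume
ACH = 74 / 152
ACH = 0.487

0.487


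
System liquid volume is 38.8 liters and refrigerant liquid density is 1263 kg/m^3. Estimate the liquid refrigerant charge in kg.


Charge = V * rho / 1000
Charge = 38.8 * 1263 / 1000
Charge = 49.0 kg

49.0


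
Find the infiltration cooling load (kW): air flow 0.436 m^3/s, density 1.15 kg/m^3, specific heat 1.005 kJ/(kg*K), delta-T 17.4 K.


Q = V_dot * rho * cp * dT
Q = 0.436 * 1.15 * 1.005 * 17.4
Q = 8.768 kW

8.768


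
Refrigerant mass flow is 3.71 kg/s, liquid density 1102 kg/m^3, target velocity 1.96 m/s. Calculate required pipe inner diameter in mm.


A = m_dot / (rho * v) = 3.71 / (1102 * 1.96) = 0.001717656209 m^2
d = sqrt(4*A/pi) * 1000
d = 46.8 mm

46.8


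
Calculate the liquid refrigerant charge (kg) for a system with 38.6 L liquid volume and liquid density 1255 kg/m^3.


Charge = V * rho / 1000
Charge = 38.6 * 1255 / 1000
Charge = 48.44 kg

48.44


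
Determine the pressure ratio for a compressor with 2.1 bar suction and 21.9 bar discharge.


PR = P_high / P_low
PR = 21.9 / 2.1
PR = 10.429

10.429


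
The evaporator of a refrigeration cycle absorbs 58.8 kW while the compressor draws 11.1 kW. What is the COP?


COP = Q_evap / W
COP = 58.8 / 11.1
COP = 5.297

5.297


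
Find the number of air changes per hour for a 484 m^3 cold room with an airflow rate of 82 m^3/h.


ACH = flow / volume
ACH = 82 / 484
ACH = 0.169

0.169


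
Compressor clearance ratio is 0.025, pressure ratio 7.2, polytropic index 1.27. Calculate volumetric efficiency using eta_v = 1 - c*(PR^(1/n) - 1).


PR^(1/n) = 7.2^(1/1.27) = 4.73222034
eta_v = 1 - 0.025 * (4.73222034 - 1)
eta_v = 0.9067

0.9067


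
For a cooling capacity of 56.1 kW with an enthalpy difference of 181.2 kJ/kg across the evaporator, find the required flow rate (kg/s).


m_dot = Q / dh
m_dot = 56.1 / 181.2
m_dot = 0.3096 kg/s

0.3096


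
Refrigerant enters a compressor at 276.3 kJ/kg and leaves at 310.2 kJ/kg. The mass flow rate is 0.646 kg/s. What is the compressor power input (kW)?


dh = 310.2 - 276.3 = 33.9 kJ/kg
W = m_dot * dh = 0.646 * 33.9 = 21.9 kW

21.9


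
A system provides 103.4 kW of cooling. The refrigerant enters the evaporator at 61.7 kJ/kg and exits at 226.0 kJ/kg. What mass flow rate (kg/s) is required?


dh = 226.0 - 61.7 = 164.3 kJ/kg
m_dot = Q / dh = 103.4 / 164.3 = 0.6293 kg/s

0.6293


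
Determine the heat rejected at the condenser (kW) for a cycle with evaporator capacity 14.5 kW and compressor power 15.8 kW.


Q_cond = Q_evap + W
Q_cond = 14.5 + 15.8
Q_cond = 30.3 kW

30.3


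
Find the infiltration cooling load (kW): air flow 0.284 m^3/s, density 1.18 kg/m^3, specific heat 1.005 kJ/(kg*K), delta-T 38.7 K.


Q = V_dot * rho * cp * dT
Q = 0.284 * 1.18 * 1.005 * 38.7
Q = 13.034 kW

13.034


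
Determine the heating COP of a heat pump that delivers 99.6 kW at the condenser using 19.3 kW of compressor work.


COP_hp = Q_cond / W
COP_hp = 99.6 / 19.3
COP_hp = 5.161

5.161


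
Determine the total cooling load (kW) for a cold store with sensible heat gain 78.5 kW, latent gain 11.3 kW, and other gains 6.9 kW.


Q_total = Q_s + Q_l + Q_misc
Q_total = 78.5 + 11.3 + 6.9
Q_total = 96.7 kW

96.7


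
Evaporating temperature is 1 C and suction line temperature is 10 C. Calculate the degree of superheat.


Superheat = T_suction - T_evap
Superheat = 10 - (1)
Superheat = 9 K

9


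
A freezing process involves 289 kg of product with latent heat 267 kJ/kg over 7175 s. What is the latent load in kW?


Q_lat = m * h_fg / t
Q_lat = 289 * 267 / 7175
Q_lat = 10.75 kW

10.75


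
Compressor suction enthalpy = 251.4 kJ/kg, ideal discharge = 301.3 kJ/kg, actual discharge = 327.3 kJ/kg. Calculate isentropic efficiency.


dh_ideal = 301.3 - 251.4 = 49.9 kJ/kg
dh_actual = 327.3 - 251.4 = 75.9 kJ/kg
eta_s = dh_ideal / dh_actual = 49.9 / 75.9
eta_s = 0.6574

0.6574


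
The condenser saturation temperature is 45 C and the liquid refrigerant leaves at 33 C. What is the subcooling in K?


Subcooling = T_cond - T_liquid
Subcooling = 45 - 33
Subcooling = 12 K

12


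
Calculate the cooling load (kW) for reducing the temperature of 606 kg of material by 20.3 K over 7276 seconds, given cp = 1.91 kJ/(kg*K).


Q = m * cp * dT / t
Q = 606 * 1.91 * 20.3 / 7276
Q = 3.229 kW

3.229
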